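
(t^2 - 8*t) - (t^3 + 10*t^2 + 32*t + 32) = -t^3 - 9*t^2 - 40*t - 32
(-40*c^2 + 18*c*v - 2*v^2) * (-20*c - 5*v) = 800*c^3 - 160*c^2*v - 50*c*v^2 + 10*v^3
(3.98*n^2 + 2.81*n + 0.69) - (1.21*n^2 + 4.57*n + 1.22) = 2.77*n^2 - 1.76*n - 0.53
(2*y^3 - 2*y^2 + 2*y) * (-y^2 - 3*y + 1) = -2*y^5 - 4*y^4 + 6*y^3 - 8*y^2 + 2*y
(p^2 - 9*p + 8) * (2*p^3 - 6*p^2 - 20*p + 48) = 2*p^5 - 24*p^4 + 50*p^3 + 180*p^2 - 592*p + 384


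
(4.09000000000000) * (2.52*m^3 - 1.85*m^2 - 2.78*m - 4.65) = 10.3068*m^3 - 7.5665*m^2 - 11.3702*m - 19.0185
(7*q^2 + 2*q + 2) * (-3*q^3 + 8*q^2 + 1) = -21*q^5 + 50*q^4 + 10*q^3 + 23*q^2 + 2*q + 2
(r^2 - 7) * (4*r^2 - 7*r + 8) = 4*r^4 - 7*r^3 - 20*r^2 + 49*r - 56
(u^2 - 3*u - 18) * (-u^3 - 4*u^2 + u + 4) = -u^5 - u^4 + 31*u^3 + 73*u^2 - 30*u - 72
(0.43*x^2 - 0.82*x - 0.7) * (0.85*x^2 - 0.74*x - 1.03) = 0.3655*x^4 - 1.0152*x^3 - 0.4311*x^2 + 1.3626*x + 0.721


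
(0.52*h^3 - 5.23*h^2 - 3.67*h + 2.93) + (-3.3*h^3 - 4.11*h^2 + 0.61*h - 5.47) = -2.78*h^3 - 9.34*h^2 - 3.06*h - 2.54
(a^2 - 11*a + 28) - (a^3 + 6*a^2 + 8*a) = -a^3 - 5*a^2 - 19*a + 28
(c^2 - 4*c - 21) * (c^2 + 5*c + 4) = c^4 + c^3 - 37*c^2 - 121*c - 84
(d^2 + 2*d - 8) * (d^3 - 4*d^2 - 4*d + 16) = d^5 - 2*d^4 - 20*d^3 + 40*d^2 + 64*d - 128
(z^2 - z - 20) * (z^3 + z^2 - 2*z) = z^5 - 23*z^3 - 18*z^2 + 40*z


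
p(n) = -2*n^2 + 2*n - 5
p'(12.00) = -46.00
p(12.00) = -269.00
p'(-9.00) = 38.00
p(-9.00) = -185.00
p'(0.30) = 0.80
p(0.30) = -4.58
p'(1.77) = -5.08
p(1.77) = -7.73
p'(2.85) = -9.40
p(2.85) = -15.54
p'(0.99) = -1.96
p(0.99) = -4.98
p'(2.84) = -9.36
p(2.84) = -15.45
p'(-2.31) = 11.24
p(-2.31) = -20.29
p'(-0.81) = 5.24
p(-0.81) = -7.93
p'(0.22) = 1.12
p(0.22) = -4.66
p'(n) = 2 - 4*n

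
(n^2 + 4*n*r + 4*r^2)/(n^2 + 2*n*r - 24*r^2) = (n^2 + 4*n*r + 4*r^2)/(n^2 + 2*n*r - 24*r^2)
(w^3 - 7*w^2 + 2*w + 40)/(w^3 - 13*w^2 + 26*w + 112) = (w^2 - 9*w + 20)/(w^2 - 15*w + 56)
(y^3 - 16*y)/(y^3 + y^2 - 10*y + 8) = y*(y - 4)/(y^2 - 3*y + 2)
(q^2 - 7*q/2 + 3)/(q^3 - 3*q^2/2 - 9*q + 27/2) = (q - 2)/(q^2 - 9)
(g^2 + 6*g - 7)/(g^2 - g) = (g + 7)/g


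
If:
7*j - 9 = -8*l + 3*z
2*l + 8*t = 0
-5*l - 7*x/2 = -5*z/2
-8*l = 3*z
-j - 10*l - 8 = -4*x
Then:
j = 39/17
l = -15/34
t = 15/136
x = 25/17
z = 20/17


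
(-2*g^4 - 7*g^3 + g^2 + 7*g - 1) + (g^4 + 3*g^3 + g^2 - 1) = -g^4 - 4*g^3 + 2*g^2 + 7*g - 2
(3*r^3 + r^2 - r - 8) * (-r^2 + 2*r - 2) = -3*r^5 + 5*r^4 - 3*r^3 + 4*r^2 - 14*r + 16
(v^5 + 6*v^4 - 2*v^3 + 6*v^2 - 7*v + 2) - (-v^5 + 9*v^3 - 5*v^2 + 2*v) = 2*v^5 + 6*v^4 - 11*v^3 + 11*v^2 - 9*v + 2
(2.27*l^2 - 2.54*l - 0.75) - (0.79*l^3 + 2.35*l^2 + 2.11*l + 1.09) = -0.79*l^3 - 0.0800000000000001*l^2 - 4.65*l - 1.84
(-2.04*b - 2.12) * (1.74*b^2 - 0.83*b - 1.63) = -3.5496*b^3 - 1.9956*b^2 + 5.0848*b + 3.4556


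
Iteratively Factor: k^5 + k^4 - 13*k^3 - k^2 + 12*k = (k - 1)*(k^4 + 2*k^3 - 11*k^2 - 12*k) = (k - 3)*(k - 1)*(k^3 + 5*k^2 + 4*k) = (k - 3)*(k - 1)*(k + 1)*(k^2 + 4*k) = (k - 3)*(k - 1)*(k + 1)*(k + 4)*(k)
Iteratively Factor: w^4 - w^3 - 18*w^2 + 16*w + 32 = (w + 1)*(w^3 - 2*w^2 - 16*w + 32) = (w - 2)*(w + 1)*(w^2 - 16) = (w - 4)*(w - 2)*(w + 1)*(w + 4)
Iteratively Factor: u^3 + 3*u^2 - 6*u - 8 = (u + 1)*(u^2 + 2*u - 8) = (u - 2)*(u + 1)*(u + 4)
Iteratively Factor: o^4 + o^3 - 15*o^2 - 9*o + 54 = (o - 2)*(o^3 + 3*o^2 - 9*o - 27) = (o - 2)*(o + 3)*(o^2 - 9) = (o - 2)*(o + 3)^2*(o - 3)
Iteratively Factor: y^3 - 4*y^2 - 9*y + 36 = (y - 4)*(y^2 - 9) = (y - 4)*(y - 3)*(y + 3)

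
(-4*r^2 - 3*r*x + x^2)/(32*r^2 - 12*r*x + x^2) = (r + x)/(-8*r + x)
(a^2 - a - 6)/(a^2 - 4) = (a - 3)/(a - 2)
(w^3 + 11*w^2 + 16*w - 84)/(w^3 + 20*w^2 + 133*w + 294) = (w - 2)/(w + 7)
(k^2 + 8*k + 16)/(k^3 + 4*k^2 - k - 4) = (k + 4)/(k^2 - 1)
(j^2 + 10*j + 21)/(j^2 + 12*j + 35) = (j + 3)/(j + 5)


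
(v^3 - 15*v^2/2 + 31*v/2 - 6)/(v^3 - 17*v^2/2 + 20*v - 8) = (v - 3)/(v - 4)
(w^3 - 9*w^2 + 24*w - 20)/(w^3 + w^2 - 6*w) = (w^2 - 7*w + 10)/(w*(w + 3))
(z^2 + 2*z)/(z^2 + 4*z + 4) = z/(z + 2)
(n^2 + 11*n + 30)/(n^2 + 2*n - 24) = (n + 5)/(n - 4)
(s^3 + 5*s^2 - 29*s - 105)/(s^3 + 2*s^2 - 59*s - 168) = (s - 5)/(s - 8)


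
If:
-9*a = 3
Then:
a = -1/3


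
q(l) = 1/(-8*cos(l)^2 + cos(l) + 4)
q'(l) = (-16*sin(l)*cos(l) + sin(l))/(-8*cos(l)^2 + cos(l) + 4)^2 = (1 - 16*cos(l))*sin(l)/(cos(l) - 4*cos(2*l))^2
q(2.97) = -0.21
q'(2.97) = 0.13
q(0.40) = -0.54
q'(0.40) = -1.54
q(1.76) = 0.28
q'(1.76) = 0.32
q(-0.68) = -16.84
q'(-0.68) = 2040.18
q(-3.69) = -0.37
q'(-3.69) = 1.06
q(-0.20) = -0.37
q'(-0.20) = 0.40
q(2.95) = -0.21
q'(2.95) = 0.14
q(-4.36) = 0.37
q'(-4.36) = 0.84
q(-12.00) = -1.17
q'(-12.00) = -9.22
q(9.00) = -0.28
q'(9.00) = 0.51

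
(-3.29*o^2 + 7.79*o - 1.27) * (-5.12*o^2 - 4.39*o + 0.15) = 16.8448*o^4 - 25.4417*o^3 - 28.1892*o^2 + 6.7438*o - 0.1905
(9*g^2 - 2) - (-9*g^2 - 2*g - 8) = 18*g^2 + 2*g + 6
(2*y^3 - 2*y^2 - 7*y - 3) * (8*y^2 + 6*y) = 16*y^5 - 4*y^4 - 68*y^3 - 66*y^2 - 18*y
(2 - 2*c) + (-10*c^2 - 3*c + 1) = -10*c^2 - 5*c + 3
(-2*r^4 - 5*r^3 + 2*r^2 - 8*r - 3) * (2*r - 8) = -4*r^5 + 6*r^4 + 44*r^3 - 32*r^2 + 58*r + 24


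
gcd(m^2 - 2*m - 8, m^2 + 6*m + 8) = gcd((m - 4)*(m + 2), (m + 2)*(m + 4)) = m + 2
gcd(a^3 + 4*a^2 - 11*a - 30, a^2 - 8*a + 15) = a - 3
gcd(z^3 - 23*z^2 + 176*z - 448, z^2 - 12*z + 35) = z - 7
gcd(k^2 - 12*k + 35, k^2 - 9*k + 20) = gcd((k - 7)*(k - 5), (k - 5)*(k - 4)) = k - 5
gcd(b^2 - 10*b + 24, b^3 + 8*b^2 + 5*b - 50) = 1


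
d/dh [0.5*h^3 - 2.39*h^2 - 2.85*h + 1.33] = 1.5*h^2 - 4.78*h - 2.85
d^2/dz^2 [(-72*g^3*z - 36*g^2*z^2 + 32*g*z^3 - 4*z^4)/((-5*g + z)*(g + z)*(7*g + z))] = g^2*(78120*g^3 - 44520*g^2*z + 9240*g*z^2 - 600*z^3)/(-42875*g^6 + 7350*g^5*z + 3255*g^4*z^2 - 412*g^3*z^3 - 93*g^2*z^4 + 6*g*z^5 + z^6)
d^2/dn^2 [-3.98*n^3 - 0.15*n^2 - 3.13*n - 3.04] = -23.88*n - 0.3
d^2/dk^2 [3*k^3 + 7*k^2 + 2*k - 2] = 18*k + 14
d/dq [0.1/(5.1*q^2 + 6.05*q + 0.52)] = (-1.02*q - 0.605)/(5.1*q^2 + 6.05*q + 0.52)^2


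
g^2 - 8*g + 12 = (g - 6)*(g - 2)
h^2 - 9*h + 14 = (h - 7)*(h - 2)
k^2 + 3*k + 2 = (k + 1)*(k + 2)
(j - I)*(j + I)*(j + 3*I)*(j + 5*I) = j^4 + 8*I*j^3 - 14*j^2 + 8*I*j - 15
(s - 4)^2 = s^2 - 8*s + 16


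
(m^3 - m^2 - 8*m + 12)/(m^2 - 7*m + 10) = (m^2 + m - 6)/(m - 5)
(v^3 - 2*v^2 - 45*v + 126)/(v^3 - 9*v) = (v^2 + v - 42)/(v*(v + 3))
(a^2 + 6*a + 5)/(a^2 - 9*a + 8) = (a^2 + 6*a + 5)/(a^2 - 9*a + 8)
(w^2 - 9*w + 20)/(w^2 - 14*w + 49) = (w^2 - 9*w + 20)/(w^2 - 14*w + 49)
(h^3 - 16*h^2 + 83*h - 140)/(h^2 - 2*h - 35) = (h^2 - 9*h + 20)/(h + 5)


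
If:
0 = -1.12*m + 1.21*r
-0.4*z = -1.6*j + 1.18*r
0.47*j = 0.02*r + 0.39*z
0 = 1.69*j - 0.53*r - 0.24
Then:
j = 0.20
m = 0.21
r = 0.20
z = 0.24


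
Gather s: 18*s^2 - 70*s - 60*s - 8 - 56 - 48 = 18*s^2 - 130*s - 112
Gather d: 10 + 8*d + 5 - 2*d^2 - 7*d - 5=-2*d^2 + d + 10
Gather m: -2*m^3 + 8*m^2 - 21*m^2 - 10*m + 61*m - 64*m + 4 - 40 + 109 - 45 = -2*m^3 - 13*m^2 - 13*m + 28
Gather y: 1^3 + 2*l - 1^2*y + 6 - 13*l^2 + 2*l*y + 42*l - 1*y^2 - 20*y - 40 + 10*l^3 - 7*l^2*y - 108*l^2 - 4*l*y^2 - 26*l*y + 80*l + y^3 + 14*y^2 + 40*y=10*l^3 - 121*l^2 + 124*l + y^3 + y^2*(13 - 4*l) + y*(-7*l^2 - 24*l + 19) - 33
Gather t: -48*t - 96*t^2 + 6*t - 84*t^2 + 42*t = -180*t^2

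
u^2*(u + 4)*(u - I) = u^4 + 4*u^3 - I*u^3 - 4*I*u^2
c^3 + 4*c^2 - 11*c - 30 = (c - 3)*(c + 2)*(c + 5)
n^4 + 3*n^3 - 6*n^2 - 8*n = n*(n - 2)*(n + 1)*(n + 4)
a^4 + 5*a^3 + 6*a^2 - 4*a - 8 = (a - 1)*(a + 2)^3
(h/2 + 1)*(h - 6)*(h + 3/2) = h^3/2 - 5*h^2/4 - 9*h - 9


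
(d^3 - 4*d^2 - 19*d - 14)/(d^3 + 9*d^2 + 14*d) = (d^2 - 6*d - 7)/(d*(d + 7))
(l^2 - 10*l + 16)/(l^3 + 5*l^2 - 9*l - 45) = (l^2 - 10*l + 16)/(l^3 + 5*l^2 - 9*l - 45)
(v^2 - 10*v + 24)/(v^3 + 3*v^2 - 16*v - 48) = (v - 6)/(v^2 + 7*v + 12)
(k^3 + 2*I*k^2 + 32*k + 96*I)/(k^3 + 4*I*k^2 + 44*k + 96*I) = (k^2 + 8*I*k - 16)/(k^2 + 10*I*k - 16)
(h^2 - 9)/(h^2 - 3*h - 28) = (9 - h^2)/(-h^2 + 3*h + 28)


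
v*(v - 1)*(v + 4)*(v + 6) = v^4 + 9*v^3 + 14*v^2 - 24*v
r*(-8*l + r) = -8*l*r + r^2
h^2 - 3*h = h*(h - 3)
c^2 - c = c*(c - 1)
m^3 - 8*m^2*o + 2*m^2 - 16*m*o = m*(m + 2)*(m - 8*o)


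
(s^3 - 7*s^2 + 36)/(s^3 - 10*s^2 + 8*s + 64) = (s^2 - 9*s + 18)/(s^2 - 12*s + 32)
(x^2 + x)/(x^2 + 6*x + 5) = x/(x + 5)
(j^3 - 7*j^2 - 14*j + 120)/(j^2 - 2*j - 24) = j - 5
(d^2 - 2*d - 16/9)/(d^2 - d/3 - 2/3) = (d - 8/3)/(d - 1)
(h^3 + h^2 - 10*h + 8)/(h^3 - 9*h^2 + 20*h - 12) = (h + 4)/(h - 6)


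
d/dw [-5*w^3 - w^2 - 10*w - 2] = -15*w^2 - 2*w - 10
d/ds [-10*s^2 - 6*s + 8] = -20*s - 6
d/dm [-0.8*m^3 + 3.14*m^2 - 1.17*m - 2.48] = -2.4*m^2 + 6.28*m - 1.17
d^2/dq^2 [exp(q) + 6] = exp(q)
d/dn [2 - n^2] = -2*n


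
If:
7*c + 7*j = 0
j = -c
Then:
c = -j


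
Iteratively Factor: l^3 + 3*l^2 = (l + 3)*(l^2) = l*(l + 3)*(l)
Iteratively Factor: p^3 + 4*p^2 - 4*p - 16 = (p + 4)*(p^2 - 4) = (p - 2)*(p + 4)*(p + 2)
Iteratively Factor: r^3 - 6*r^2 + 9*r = (r - 3)*(r^2 - 3*r) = r*(r - 3)*(r - 3)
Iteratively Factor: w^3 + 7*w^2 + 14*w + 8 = (w + 4)*(w^2 + 3*w + 2) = (w + 2)*(w + 4)*(w + 1)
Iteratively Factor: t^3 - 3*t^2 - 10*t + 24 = (t + 3)*(t^2 - 6*t + 8) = (t - 2)*(t + 3)*(t - 4)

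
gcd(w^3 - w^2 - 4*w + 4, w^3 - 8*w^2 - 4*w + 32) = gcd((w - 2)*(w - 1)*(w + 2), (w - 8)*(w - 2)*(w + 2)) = w^2 - 4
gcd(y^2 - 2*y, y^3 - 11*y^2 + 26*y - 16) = y - 2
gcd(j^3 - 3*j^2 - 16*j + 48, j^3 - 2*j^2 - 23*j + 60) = j^2 - 7*j + 12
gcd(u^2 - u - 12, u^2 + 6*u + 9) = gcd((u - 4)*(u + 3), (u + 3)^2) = u + 3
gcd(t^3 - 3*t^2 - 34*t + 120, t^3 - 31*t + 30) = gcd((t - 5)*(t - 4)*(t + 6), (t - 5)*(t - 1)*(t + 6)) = t^2 + t - 30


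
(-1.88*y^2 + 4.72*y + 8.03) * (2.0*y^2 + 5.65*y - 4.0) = -3.76*y^4 - 1.182*y^3 + 50.248*y^2 + 26.4895*y - 32.12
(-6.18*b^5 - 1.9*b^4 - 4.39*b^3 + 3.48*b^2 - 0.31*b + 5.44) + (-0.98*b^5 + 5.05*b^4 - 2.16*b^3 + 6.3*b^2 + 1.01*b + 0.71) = -7.16*b^5 + 3.15*b^4 - 6.55*b^3 + 9.78*b^2 + 0.7*b + 6.15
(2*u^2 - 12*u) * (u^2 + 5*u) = 2*u^4 - 2*u^3 - 60*u^2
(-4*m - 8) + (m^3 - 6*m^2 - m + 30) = m^3 - 6*m^2 - 5*m + 22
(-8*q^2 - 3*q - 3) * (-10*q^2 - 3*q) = 80*q^4 + 54*q^3 + 39*q^2 + 9*q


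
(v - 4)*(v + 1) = v^2 - 3*v - 4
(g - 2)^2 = g^2 - 4*g + 4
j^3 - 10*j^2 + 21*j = j*(j - 7)*(j - 3)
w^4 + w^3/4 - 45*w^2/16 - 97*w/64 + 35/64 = (w - 7/4)*(w - 1/4)*(w + 1)*(w + 5/4)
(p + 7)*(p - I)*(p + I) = p^3 + 7*p^2 + p + 7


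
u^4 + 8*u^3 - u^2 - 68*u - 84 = (u - 3)*(u + 2)^2*(u + 7)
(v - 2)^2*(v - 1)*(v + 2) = v^4 - 3*v^3 - 2*v^2 + 12*v - 8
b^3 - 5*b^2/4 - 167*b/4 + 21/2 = (b - 7)*(b - 1/4)*(b + 6)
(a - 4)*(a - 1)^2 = a^3 - 6*a^2 + 9*a - 4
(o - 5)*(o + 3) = o^2 - 2*o - 15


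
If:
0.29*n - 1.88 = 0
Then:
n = 6.48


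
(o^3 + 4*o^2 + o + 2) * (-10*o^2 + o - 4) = -10*o^5 - 39*o^4 - 10*o^3 - 35*o^2 - 2*o - 8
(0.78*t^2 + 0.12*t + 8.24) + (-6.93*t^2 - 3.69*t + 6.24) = -6.15*t^2 - 3.57*t + 14.48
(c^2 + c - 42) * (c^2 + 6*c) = c^4 + 7*c^3 - 36*c^2 - 252*c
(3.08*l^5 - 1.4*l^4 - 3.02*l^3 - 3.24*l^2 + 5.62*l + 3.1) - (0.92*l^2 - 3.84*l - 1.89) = 3.08*l^5 - 1.4*l^4 - 3.02*l^3 - 4.16*l^2 + 9.46*l + 4.99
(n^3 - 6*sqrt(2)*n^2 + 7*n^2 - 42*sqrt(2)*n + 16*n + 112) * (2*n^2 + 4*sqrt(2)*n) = 2*n^5 - 8*sqrt(2)*n^4 + 14*n^4 - 56*sqrt(2)*n^3 - 16*n^3 - 112*n^2 + 64*sqrt(2)*n^2 + 448*sqrt(2)*n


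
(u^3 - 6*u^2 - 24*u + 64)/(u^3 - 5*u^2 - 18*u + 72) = (u^2 - 10*u + 16)/(u^2 - 9*u + 18)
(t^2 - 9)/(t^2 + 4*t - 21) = (t + 3)/(t + 7)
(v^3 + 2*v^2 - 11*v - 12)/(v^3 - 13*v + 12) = (v + 1)/(v - 1)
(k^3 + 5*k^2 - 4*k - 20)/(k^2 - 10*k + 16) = (k^2 + 7*k + 10)/(k - 8)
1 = 1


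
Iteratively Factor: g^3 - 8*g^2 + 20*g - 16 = (g - 2)*(g^2 - 6*g + 8) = (g - 4)*(g - 2)*(g - 2)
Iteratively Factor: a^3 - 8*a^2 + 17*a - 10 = (a - 1)*(a^2 - 7*a + 10) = (a - 2)*(a - 1)*(a - 5)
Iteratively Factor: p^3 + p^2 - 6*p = (p + 3)*(p^2 - 2*p) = (p - 2)*(p + 3)*(p)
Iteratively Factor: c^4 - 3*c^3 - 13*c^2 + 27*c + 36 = (c - 4)*(c^3 + c^2 - 9*c - 9) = (c - 4)*(c - 3)*(c^2 + 4*c + 3) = (c - 4)*(c - 3)*(c + 3)*(c + 1)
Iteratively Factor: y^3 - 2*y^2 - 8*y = (y - 4)*(y^2 + 2*y) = y*(y - 4)*(y + 2)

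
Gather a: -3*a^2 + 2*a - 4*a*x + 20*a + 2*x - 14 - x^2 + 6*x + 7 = -3*a^2 + a*(22 - 4*x) - x^2 + 8*x - 7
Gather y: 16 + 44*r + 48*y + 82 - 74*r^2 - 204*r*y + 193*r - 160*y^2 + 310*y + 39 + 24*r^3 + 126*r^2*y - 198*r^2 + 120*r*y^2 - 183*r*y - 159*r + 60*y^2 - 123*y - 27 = 24*r^3 - 272*r^2 + 78*r + y^2*(120*r - 100) + y*(126*r^2 - 387*r + 235) + 110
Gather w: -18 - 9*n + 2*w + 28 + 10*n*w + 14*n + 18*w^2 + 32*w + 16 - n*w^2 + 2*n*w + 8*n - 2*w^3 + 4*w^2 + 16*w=13*n - 2*w^3 + w^2*(22 - n) + w*(12*n + 50) + 26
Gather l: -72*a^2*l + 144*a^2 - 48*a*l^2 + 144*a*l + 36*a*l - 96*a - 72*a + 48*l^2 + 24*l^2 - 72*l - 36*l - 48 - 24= 144*a^2 - 168*a + l^2*(72 - 48*a) + l*(-72*a^2 + 180*a - 108) - 72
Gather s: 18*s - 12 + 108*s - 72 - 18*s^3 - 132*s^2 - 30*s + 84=-18*s^3 - 132*s^2 + 96*s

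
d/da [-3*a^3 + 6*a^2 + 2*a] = -9*a^2 + 12*a + 2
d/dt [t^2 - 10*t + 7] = 2*t - 10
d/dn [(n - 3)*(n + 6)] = 2*n + 3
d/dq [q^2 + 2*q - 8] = 2*q + 2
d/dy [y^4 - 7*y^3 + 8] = y^2*(4*y - 21)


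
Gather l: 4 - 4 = 0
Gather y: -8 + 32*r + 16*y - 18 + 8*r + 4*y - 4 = 40*r + 20*y - 30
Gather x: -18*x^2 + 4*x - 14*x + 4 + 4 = -18*x^2 - 10*x + 8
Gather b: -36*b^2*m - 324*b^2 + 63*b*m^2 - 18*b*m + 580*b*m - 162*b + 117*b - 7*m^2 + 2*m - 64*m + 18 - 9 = b^2*(-36*m - 324) + b*(63*m^2 + 562*m - 45) - 7*m^2 - 62*m + 9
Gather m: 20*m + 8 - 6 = 20*m + 2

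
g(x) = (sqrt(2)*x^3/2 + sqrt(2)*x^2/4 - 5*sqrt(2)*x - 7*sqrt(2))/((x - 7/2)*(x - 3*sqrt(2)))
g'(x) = (3*sqrt(2)*x^2/2 + sqrt(2)*x/2 - 5*sqrt(2))/((x - 7/2)*(x - 3*sqrt(2))) - (sqrt(2)*x^3/2 + sqrt(2)*x^2/4 - 5*sqrt(2)*x - 7*sqrt(2))/((x - 7/2)*(x - 3*sqrt(2))^2) - (sqrt(2)*x^3/2 + sqrt(2)*x^2/4 - 5*sqrt(2)*x - 7*sqrt(2))/((x - 7/2)^2*(x - 3*sqrt(2))) = (sqrt(2)*x^2 - 12*x - 24 - 4*sqrt(2))/(2*(x^2 - 6*sqrt(2)*x + 18))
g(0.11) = -0.76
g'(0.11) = -0.91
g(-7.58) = -1.86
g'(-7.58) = 0.51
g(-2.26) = -0.00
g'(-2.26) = 0.06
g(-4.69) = -0.57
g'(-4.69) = 0.36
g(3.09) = -15.89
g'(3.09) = -20.03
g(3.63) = -36.58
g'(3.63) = -72.71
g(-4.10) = -0.37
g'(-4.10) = 0.31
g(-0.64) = -0.27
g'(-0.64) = -0.45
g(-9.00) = -2.62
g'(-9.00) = 0.55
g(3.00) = -14.23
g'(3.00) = -17.14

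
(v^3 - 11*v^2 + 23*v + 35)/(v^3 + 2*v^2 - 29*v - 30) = (v - 7)/(v + 6)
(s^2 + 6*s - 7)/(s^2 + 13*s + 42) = (s - 1)/(s + 6)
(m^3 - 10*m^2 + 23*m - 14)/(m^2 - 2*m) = m - 8 + 7/m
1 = 1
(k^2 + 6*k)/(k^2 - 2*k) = (k + 6)/(k - 2)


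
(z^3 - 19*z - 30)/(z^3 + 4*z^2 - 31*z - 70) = (z + 3)/(z + 7)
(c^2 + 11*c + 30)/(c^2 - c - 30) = (c + 6)/(c - 6)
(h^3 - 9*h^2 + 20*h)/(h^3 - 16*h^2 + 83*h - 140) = h/(h - 7)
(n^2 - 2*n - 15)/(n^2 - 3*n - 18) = (n - 5)/(n - 6)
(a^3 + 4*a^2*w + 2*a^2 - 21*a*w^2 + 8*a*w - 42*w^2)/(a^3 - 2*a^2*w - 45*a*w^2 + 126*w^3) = (-a - 2)/(-a + 6*w)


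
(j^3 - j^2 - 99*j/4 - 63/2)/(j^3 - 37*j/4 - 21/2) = (2*j^2 - 5*j - 42)/(2*j^2 - 3*j - 14)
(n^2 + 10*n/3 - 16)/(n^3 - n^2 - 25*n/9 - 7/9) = 3*(-3*n^2 - 10*n + 48)/(-9*n^3 + 9*n^2 + 25*n + 7)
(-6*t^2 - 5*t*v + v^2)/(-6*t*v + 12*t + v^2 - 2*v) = (t + v)/(v - 2)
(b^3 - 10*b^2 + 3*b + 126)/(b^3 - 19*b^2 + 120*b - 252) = (b + 3)/(b - 6)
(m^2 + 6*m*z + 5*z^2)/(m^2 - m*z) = (m^2 + 6*m*z + 5*z^2)/(m*(m - z))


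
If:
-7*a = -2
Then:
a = 2/7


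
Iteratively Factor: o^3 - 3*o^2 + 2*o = (o - 2)*(o^2 - o) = (o - 2)*(o - 1)*(o)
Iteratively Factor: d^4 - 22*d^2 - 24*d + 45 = (d - 5)*(d^3 + 5*d^2 + 3*d - 9) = (d - 5)*(d - 1)*(d^2 + 6*d + 9) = (d - 5)*(d - 1)*(d + 3)*(d + 3)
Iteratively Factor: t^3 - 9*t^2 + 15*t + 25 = (t - 5)*(t^2 - 4*t - 5) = (t - 5)^2*(t + 1)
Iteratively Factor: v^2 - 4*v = (v - 4)*(v)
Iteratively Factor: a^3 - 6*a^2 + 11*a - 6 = (a - 3)*(a^2 - 3*a + 2) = (a - 3)*(a - 2)*(a - 1)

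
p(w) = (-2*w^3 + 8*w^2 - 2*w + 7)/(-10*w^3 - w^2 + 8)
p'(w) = (30*w^2 + 2*w)*(-2*w^3 + 8*w^2 - 2*w + 7)/(-10*w^3 - w^2 + 8)^2 + (-6*w^2 + 16*w - 2)/(-10*w^3 - w^2 + 8) = 2*(41*w^4 - 20*w^3 + 80*w^2 + 71*w - 8)/(100*w^6 + 20*w^5 + w^4 - 160*w^3 - 16*w^2 + 64)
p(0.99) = -4.07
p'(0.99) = 44.64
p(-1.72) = 0.79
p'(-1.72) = 0.36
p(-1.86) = 0.74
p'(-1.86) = 0.32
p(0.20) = 0.88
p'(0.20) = 0.30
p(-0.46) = 1.12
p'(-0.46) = -0.52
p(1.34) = -0.78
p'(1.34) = 1.97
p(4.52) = 0.02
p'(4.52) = 0.04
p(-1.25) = 1.00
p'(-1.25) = 0.50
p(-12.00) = 0.27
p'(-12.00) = 0.01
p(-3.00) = 0.52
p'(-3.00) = 0.12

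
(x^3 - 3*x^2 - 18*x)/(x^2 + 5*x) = (x^2 - 3*x - 18)/(x + 5)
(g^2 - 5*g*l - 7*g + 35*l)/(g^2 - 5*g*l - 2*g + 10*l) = (g - 7)/(g - 2)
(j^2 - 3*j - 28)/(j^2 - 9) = (j^2 - 3*j - 28)/(j^2 - 9)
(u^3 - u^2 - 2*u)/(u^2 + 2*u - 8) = u*(u + 1)/(u + 4)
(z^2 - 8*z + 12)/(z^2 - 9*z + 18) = (z - 2)/(z - 3)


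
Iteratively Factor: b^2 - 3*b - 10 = (b + 2)*(b - 5)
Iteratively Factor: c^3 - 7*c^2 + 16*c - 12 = (c - 2)*(c^2 - 5*c + 6) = (c - 3)*(c - 2)*(c - 2)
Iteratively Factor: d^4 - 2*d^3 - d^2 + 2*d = (d + 1)*(d^3 - 3*d^2 + 2*d) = (d - 2)*(d + 1)*(d^2 - d) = d*(d - 2)*(d + 1)*(d - 1)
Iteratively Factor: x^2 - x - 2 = (x + 1)*(x - 2)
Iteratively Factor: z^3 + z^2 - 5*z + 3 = (z - 1)*(z^2 + 2*z - 3) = (z - 1)^2*(z + 3)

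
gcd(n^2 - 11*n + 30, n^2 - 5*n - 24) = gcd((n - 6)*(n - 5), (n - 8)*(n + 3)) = 1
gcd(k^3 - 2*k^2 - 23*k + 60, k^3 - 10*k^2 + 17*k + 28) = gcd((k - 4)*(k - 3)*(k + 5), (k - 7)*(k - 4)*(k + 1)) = k - 4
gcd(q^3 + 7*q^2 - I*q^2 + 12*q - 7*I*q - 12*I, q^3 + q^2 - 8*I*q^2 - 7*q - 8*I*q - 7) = q - I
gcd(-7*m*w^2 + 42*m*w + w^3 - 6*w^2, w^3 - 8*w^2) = w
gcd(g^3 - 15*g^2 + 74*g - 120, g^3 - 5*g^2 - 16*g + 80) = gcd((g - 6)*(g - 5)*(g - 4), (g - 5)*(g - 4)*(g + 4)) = g^2 - 9*g + 20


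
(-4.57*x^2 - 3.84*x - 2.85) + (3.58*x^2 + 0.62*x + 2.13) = -0.99*x^2 - 3.22*x - 0.72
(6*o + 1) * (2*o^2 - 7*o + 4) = 12*o^3 - 40*o^2 + 17*o + 4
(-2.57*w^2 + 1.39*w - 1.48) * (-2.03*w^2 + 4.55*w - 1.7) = 5.2171*w^4 - 14.5152*w^3 + 13.6979*w^2 - 9.097*w + 2.516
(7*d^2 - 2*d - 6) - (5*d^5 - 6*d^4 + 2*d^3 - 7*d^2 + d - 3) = -5*d^5 + 6*d^4 - 2*d^3 + 14*d^2 - 3*d - 3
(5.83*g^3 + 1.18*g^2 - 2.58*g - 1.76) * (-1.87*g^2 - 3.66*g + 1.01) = -10.9021*g^5 - 23.5444*g^4 + 6.3941*g^3 + 13.9258*g^2 + 3.8358*g - 1.7776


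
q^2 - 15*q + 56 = (q - 8)*(q - 7)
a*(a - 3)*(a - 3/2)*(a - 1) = a^4 - 11*a^3/2 + 9*a^2 - 9*a/2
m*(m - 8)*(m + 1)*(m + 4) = m^4 - 3*m^3 - 36*m^2 - 32*m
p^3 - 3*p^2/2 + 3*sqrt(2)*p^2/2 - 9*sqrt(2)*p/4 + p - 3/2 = (p - 3/2)*(p + sqrt(2)/2)*(p + sqrt(2))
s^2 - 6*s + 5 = (s - 5)*(s - 1)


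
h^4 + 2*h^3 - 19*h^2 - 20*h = h*(h - 4)*(h + 1)*(h + 5)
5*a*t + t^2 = t*(5*a + t)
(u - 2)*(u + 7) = u^2 + 5*u - 14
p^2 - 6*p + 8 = (p - 4)*(p - 2)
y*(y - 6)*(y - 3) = y^3 - 9*y^2 + 18*y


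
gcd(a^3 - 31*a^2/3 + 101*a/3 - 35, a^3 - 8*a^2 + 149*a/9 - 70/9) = a^2 - 22*a/3 + 35/3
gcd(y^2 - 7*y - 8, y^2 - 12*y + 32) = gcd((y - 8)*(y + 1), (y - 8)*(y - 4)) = y - 8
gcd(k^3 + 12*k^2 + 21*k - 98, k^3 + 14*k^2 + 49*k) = k^2 + 14*k + 49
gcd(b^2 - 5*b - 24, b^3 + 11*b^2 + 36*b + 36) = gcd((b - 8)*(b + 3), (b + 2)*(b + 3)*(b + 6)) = b + 3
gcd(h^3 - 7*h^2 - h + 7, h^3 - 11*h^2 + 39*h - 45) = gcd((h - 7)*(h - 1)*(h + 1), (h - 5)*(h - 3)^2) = 1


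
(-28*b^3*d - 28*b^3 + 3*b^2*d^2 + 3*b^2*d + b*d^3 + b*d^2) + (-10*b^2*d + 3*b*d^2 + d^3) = -28*b^3*d - 28*b^3 + 3*b^2*d^2 - 7*b^2*d + b*d^3 + 4*b*d^2 + d^3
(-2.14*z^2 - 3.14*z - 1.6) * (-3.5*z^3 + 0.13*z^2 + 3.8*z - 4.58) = 7.49*z^5 + 10.7118*z^4 - 2.9402*z^3 - 2.3388*z^2 + 8.3012*z + 7.328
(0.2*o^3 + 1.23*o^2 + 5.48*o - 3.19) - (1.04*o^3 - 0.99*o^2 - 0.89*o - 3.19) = -0.84*o^3 + 2.22*o^2 + 6.37*o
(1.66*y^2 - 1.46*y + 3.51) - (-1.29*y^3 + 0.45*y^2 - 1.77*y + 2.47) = 1.29*y^3 + 1.21*y^2 + 0.31*y + 1.04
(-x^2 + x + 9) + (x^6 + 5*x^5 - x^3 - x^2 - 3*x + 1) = x^6 + 5*x^5 - x^3 - 2*x^2 - 2*x + 10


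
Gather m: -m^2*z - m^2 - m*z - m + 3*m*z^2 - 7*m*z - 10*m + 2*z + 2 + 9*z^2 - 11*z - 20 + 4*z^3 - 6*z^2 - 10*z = m^2*(-z - 1) + m*(3*z^2 - 8*z - 11) + 4*z^3 + 3*z^2 - 19*z - 18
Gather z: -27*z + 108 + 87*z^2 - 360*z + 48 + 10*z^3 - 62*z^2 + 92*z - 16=10*z^3 + 25*z^2 - 295*z + 140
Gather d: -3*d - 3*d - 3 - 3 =-6*d - 6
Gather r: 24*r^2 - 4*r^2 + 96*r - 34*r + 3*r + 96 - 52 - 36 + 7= 20*r^2 + 65*r + 15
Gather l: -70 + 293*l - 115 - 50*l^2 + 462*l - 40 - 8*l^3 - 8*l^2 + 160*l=-8*l^3 - 58*l^2 + 915*l - 225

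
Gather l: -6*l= -6*l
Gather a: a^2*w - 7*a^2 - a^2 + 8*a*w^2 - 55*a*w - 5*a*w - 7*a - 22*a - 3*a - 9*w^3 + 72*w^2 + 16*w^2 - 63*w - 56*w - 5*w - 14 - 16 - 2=a^2*(w - 8) + a*(8*w^2 - 60*w - 32) - 9*w^3 + 88*w^2 - 124*w - 32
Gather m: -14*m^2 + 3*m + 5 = -14*m^2 + 3*m + 5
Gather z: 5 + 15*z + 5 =15*z + 10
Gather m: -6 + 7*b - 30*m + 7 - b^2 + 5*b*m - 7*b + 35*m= -b^2 + m*(5*b + 5) + 1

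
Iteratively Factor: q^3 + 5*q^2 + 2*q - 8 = (q + 2)*(q^2 + 3*q - 4) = (q + 2)*(q + 4)*(q - 1)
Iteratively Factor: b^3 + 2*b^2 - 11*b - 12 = (b - 3)*(b^2 + 5*b + 4) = (b - 3)*(b + 1)*(b + 4)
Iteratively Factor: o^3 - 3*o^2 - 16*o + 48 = (o + 4)*(o^2 - 7*o + 12) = (o - 3)*(o + 4)*(o - 4)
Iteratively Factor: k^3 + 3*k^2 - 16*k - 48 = (k - 4)*(k^2 + 7*k + 12) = (k - 4)*(k + 3)*(k + 4)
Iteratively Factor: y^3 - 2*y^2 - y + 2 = (y - 1)*(y^2 - y - 2) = (y - 2)*(y - 1)*(y + 1)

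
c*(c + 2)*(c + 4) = c^3 + 6*c^2 + 8*c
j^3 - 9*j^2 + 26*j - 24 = (j - 4)*(j - 3)*(j - 2)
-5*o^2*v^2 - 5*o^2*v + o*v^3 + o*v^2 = v*(-5*o + v)*(o*v + o)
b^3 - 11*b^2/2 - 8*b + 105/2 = (b - 5)*(b - 7/2)*(b + 3)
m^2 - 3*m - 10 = (m - 5)*(m + 2)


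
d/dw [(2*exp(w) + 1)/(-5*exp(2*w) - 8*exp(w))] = 2*(5*exp(2*w) + 5*exp(w) + 4)*exp(-w)/(25*exp(2*w) + 80*exp(w) + 64)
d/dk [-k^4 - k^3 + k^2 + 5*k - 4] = -4*k^3 - 3*k^2 + 2*k + 5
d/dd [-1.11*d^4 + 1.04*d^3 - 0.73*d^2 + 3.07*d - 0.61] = -4.44*d^3 + 3.12*d^2 - 1.46*d + 3.07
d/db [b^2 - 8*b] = 2*b - 8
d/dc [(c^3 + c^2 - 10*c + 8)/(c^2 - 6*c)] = (c^4 - 12*c^3 + 4*c^2 - 16*c + 48)/(c^2*(c^2 - 12*c + 36))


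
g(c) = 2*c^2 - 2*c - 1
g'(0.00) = -2.00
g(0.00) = -1.00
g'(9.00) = 34.00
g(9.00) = 143.00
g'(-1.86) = -9.44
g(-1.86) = 9.64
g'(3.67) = 12.68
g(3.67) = 18.60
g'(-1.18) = -6.72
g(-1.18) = 4.14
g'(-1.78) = -9.12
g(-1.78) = 8.90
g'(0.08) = -1.68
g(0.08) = -1.15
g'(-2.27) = -11.08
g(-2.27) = 13.85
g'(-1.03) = -6.12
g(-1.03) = 3.18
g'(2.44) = 7.76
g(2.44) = 6.03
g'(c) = 4*c - 2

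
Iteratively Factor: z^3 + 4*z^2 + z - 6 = (z + 2)*(z^2 + 2*z - 3) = (z - 1)*(z + 2)*(z + 3)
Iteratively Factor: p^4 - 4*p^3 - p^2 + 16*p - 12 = (p - 1)*(p^3 - 3*p^2 - 4*p + 12) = (p - 2)*(p - 1)*(p^2 - p - 6) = (p - 2)*(p - 1)*(p + 2)*(p - 3)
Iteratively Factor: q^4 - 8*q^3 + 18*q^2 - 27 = (q - 3)*(q^3 - 5*q^2 + 3*q + 9) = (q - 3)^2*(q^2 - 2*q - 3) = (q - 3)^2*(q + 1)*(q - 3)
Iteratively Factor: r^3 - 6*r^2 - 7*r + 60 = (r + 3)*(r^2 - 9*r + 20) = (r - 4)*(r + 3)*(r - 5)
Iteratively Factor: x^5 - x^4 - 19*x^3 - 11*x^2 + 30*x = (x + 2)*(x^4 - 3*x^3 - 13*x^2 + 15*x) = x*(x + 2)*(x^3 - 3*x^2 - 13*x + 15) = x*(x - 5)*(x + 2)*(x^2 + 2*x - 3) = x*(x - 5)*(x - 1)*(x + 2)*(x + 3)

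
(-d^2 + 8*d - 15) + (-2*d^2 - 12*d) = -3*d^2 - 4*d - 15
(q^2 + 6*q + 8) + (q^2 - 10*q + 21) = 2*q^2 - 4*q + 29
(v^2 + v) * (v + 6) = v^3 + 7*v^2 + 6*v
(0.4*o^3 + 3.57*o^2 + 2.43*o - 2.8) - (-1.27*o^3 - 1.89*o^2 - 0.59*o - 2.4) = 1.67*o^3 + 5.46*o^2 + 3.02*o - 0.4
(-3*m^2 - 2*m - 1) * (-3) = 9*m^2 + 6*m + 3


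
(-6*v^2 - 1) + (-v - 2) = -6*v^2 - v - 3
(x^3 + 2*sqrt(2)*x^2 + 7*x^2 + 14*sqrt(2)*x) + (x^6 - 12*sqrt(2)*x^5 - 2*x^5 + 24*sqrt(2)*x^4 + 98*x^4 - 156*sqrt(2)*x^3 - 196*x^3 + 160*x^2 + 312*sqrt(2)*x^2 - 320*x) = x^6 - 12*sqrt(2)*x^5 - 2*x^5 + 24*sqrt(2)*x^4 + 98*x^4 - 156*sqrt(2)*x^3 - 195*x^3 + 167*x^2 + 314*sqrt(2)*x^2 - 320*x + 14*sqrt(2)*x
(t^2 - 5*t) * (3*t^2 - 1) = 3*t^4 - 15*t^3 - t^2 + 5*t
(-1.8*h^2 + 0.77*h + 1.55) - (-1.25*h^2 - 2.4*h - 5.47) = -0.55*h^2 + 3.17*h + 7.02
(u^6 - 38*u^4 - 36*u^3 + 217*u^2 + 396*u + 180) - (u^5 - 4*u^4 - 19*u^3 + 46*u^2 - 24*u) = u^6 - u^5 - 34*u^4 - 17*u^3 + 171*u^2 + 420*u + 180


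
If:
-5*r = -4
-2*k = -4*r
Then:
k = 8/5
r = 4/5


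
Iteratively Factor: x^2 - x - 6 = (x - 3)*(x + 2)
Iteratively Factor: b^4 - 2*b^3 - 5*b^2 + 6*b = (b - 1)*(b^3 - b^2 - 6*b) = (b - 3)*(b - 1)*(b^2 + 2*b) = b*(b - 3)*(b - 1)*(b + 2)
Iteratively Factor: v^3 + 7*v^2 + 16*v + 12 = (v + 3)*(v^2 + 4*v + 4) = (v + 2)*(v + 3)*(v + 2)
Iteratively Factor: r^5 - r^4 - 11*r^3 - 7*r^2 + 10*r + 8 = (r + 1)*(r^4 - 2*r^3 - 9*r^2 + 2*r + 8) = (r - 1)*(r + 1)*(r^3 - r^2 - 10*r - 8) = (r - 1)*(r + 1)^2*(r^2 - 2*r - 8) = (r - 1)*(r + 1)^2*(r + 2)*(r - 4)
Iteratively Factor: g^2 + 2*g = (g)*(g + 2)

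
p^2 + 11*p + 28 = (p + 4)*(p + 7)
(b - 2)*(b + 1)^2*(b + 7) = b^4 + 7*b^3 - 3*b^2 - 23*b - 14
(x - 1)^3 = x^3 - 3*x^2 + 3*x - 1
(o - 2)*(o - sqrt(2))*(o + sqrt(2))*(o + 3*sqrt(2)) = o^4 - 2*o^3 + 3*sqrt(2)*o^3 - 6*sqrt(2)*o^2 - 2*o^2 - 6*sqrt(2)*o + 4*o + 12*sqrt(2)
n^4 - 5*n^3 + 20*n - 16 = (n - 4)*(n - 2)*(n - 1)*(n + 2)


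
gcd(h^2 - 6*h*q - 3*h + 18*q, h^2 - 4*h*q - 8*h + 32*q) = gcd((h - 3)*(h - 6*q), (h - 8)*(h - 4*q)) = 1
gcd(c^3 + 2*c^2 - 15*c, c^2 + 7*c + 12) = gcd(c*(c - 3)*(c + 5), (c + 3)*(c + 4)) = 1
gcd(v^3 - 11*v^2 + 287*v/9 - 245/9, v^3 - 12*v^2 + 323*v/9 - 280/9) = v^2 - 4*v + 35/9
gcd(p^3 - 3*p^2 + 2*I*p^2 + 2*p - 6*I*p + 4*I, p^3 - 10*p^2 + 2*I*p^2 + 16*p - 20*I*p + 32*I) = p^2 + p*(-2 + 2*I) - 4*I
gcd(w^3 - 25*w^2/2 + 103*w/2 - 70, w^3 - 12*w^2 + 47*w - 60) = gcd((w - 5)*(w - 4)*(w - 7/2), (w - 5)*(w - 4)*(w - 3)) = w^2 - 9*w + 20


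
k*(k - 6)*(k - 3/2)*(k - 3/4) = k^4 - 33*k^3/4 + 117*k^2/8 - 27*k/4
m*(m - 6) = m^2 - 6*m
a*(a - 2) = a^2 - 2*a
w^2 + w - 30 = (w - 5)*(w + 6)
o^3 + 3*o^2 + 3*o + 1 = (o + 1)^3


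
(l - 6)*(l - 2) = l^2 - 8*l + 12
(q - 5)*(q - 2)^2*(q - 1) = q^4 - 10*q^3 + 33*q^2 - 44*q + 20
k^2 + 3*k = k*(k + 3)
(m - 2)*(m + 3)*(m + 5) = m^3 + 6*m^2 - m - 30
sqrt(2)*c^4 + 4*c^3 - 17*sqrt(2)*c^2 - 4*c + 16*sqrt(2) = (c - 1)*(c - 2*sqrt(2))*(c + 4*sqrt(2))*(sqrt(2)*c + sqrt(2))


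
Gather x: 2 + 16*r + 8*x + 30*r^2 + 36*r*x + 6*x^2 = 30*r^2 + 16*r + 6*x^2 + x*(36*r + 8) + 2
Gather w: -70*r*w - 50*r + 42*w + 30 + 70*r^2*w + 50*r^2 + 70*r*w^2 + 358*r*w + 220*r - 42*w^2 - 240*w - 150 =50*r^2 + 170*r + w^2*(70*r - 42) + w*(70*r^2 + 288*r - 198) - 120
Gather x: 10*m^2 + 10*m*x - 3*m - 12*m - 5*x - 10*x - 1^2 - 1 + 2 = 10*m^2 - 15*m + x*(10*m - 15)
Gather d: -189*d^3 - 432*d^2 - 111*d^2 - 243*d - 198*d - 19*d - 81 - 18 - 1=-189*d^3 - 543*d^2 - 460*d - 100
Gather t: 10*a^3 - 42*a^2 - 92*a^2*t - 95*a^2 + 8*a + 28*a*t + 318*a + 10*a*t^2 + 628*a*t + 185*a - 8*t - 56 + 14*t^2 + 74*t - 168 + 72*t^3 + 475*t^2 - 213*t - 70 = 10*a^3 - 137*a^2 + 511*a + 72*t^3 + t^2*(10*a + 489) + t*(-92*a^2 + 656*a - 147) - 294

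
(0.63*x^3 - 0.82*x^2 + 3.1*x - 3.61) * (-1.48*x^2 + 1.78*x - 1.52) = -0.9324*x^5 + 2.335*x^4 - 7.0052*x^3 + 12.1072*x^2 - 11.1378*x + 5.4872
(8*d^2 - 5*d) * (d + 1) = 8*d^3 + 3*d^2 - 5*d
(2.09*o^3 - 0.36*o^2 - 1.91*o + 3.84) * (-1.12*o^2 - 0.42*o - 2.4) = -2.3408*o^5 - 0.4746*o^4 - 2.7256*o^3 - 2.6346*o^2 + 2.9712*o - 9.216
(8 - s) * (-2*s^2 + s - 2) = 2*s^3 - 17*s^2 + 10*s - 16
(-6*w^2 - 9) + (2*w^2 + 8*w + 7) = -4*w^2 + 8*w - 2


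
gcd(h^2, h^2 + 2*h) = h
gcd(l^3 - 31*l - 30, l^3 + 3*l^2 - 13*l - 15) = l^2 + 6*l + 5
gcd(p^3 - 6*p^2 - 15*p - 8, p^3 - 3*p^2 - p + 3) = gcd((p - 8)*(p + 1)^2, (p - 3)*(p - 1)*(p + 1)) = p + 1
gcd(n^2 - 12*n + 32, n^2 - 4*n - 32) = n - 8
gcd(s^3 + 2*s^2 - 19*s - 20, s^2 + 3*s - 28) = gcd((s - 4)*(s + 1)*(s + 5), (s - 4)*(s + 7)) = s - 4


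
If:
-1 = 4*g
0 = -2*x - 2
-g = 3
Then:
No Solution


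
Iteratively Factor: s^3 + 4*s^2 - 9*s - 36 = (s - 3)*(s^2 + 7*s + 12) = (s - 3)*(s + 3)*(s + 4)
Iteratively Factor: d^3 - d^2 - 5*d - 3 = (d + 1)*(d^2 - 2*d - 3) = (d - 3)*(d + 1)*(d + 1)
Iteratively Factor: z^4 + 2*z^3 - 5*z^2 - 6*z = (z + 1)*(z^3 + z^2 - 6*z) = (z - 2)*(z + 1)*(z^2 + 3*z) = (z - 2)*(z + 1)*(z + 3)*(z)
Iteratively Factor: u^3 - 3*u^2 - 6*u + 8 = (u - 1)*(u^2 - 2*u - 8) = (u - 4)*(u - 1)*(u + 2)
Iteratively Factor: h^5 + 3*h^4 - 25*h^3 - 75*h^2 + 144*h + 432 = (h + 3)*(h^4 - 25*h^2 + 144) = (h + 3)*(h + 4)*(h^3 - 4*h^2 - 9*h + 36) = (h - 4)*(h + 3)*(h + 4)*(h^2 - 9) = (h - 4)*(h + 3)^2*(h + 4)*(h - 3)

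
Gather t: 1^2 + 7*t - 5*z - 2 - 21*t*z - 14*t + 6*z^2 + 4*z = t*(-21*z - 7) + 6*z^2 - z - 1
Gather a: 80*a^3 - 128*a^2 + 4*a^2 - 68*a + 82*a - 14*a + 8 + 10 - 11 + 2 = 80*a^3 - 124*a^2 + 9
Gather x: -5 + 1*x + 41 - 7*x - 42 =-6*x - 6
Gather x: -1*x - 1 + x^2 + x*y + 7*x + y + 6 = x^2 + x*(y + 6) + y + 5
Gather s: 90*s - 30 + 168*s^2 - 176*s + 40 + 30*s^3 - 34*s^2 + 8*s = 30*s^3 + 134*s^2 - 78*s + 10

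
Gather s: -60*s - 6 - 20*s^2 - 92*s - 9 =-20*s^2 - 152*s - 15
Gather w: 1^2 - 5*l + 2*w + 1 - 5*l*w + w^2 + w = -5*l + w^2 + w*(3 - 5*l) + 2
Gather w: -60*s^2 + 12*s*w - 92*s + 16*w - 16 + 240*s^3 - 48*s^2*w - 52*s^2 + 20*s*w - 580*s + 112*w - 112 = 240*s^3 - 112*s^2 - 672*s + w*(-48*s^2 + 32*s + 128) - 128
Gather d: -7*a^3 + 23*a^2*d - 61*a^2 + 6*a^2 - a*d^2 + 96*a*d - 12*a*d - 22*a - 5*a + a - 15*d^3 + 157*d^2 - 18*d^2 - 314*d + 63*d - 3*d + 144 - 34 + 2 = -7*a^3 - 55*a^2 - 26*a - 15*d^3 + d^2*(139 - a) + d*(23*a^2 + 84*a - 254) + 112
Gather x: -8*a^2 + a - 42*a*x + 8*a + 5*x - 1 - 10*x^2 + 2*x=-8*a^2 + 9*a - 10*x^2 + x*(7 - 42*a) - 1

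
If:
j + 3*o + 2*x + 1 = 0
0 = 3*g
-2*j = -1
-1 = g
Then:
No Solution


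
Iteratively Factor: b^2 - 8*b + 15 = (b - 3)*(b - 5)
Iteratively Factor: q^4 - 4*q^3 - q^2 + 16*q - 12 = (q + 2)*(q^3 - 6*q^2 + 11*q - 6) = (q - 2)*(q + 2)*(q^2 - 4*q + 3) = (q - 3)*(q - 2)*(q + 2)*(q - 1)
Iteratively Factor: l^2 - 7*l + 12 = (l - 4)*(l - 3)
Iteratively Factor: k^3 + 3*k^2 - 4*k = (k + 4)*(k^2 - k) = k*(k + 4)*(k - 1)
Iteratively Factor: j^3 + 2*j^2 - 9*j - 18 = (j + 2)*(j^2 - 9) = (j - 3)*(j + 2)*(j + 3)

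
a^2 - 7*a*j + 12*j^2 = (a - 4*j)*(a - 3*j)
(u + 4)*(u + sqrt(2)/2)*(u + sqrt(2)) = u^3 + 3*sqrt(2)*u^2/2 + 4*u^2 + u + 6*sqrt(2)*u + 4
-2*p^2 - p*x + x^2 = (-2*p + x)*(p + x)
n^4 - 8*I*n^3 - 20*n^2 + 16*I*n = n*(n - 4*I)*(n - 2*I)^2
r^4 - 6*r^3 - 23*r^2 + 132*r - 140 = (r - 7)*(r - 2)^2*(r + 5)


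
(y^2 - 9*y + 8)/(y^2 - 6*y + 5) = (y - 8)/(y - 5)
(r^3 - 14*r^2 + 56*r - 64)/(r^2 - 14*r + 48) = (r^2 - 6*r + 8)/(r - 6)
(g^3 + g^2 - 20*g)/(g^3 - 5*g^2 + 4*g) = (g + 5)/(g - 1)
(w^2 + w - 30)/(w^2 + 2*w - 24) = (w - 5)/(w - 4)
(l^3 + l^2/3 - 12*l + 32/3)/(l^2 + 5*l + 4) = (3*l^2 - 11*l + 8)/(3*(l + 1))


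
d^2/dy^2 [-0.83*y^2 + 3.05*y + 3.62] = -1.66000000000000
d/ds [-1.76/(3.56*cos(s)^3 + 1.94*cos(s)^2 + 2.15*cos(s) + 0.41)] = (18.7968*sin(s)^2 - 6.8288*cos(s) - 22.5808)*sin(s)/(3.56*cos(s)^3 + 1.94*cos(s)^2 + 2.15*cos(s) + 0.41)^2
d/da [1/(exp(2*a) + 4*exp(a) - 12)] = 2*(-exp(a) - 2)*exp(a)/(exp(2*a) + 4*exp(a) - 12)^2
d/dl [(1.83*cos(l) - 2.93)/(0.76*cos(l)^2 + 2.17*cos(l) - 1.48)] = (1.3908*cos(l)^2 - 4.4536*cos(l) - 3.6497)*sin(l)/(0.5776*cos(l)^4 + 3.2984*cos(l)^3 + 2.4593*cos(l)^2 - 6.4232*cos(l) + 2.1904)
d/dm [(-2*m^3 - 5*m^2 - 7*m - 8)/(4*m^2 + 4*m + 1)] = (-4*m^3 - 6*m^2 + 4*m + 25)/(8*m^3 + 12*m^2 + 6*m + 1)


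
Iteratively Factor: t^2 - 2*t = (t)*(t - 2)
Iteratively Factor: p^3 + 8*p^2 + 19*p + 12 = (p + 1)*(p^2 + 7*p + 12) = (p + 1)*(p + 4)*(p + 3)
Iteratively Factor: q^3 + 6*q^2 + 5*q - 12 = (q + 4)*(q^2 + 2*q - 3) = (q + 3)*(q + 4)*(q - 1)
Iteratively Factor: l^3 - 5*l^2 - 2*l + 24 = (l - 4)*(l^2 - l - 6) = (l - 4)*(l - 3)*(l + 2)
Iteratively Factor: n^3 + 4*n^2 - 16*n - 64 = (n + 4)*(n^2 - 16) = (n + 4)^2*(n - 4)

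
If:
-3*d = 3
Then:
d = -1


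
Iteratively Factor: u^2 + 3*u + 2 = (u + 1)*(u + 2)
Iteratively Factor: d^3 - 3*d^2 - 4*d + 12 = (d - 2)*(d^2 - d - 6) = (d - 2)*(d + 2)*(d - 3)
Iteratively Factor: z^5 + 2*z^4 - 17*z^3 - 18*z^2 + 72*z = (z - 2)*(z^4 + 4*z^3 - 9*z^2 - 36*z) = (z - 2)*(z + 3)*(z^3 + z^2 - 12*z) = z*(z - 2)*(z + 3)*(z^2 + z - 12) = z*(z - 2)*(z + 3)*(z + 4)*(z - 3)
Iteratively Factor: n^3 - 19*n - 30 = (n + 3)*(n^2 - 3*n - 10) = (n + 2)*(n + 3)*(n - 5)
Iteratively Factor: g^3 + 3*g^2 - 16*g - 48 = (g + 3)*(g^2 - 16) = (g - 4)*(g + 3)*(g + 4)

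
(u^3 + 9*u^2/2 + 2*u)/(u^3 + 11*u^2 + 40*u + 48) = u*(2*u + 1)/(2*(u^2 + 7*u + 12))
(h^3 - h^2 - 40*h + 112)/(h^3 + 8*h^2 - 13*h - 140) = (h - 4)/(h + 5)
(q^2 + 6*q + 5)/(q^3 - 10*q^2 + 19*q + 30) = (q + 5)/(q^2 - 11*q + 30)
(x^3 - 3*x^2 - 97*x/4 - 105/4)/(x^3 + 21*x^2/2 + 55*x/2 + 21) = (2*x^2 - 9*x - 35)/(2*(x^2 + 9*x + 14))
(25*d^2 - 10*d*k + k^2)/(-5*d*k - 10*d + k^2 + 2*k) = (-5*d + k)/(k + 2)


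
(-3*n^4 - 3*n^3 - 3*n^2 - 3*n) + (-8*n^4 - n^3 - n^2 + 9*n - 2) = -11*n^4 - 4*n^3 - 4*n^2 + 6*n - 2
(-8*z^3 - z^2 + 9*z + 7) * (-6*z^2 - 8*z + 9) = 48*z^5 + 70*z^4 - 118*z^3 - 123*z^2 + 25*z + 63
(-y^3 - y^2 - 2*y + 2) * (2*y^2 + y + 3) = -2*y^5 - 3*y^4 - 8*y^3 - y^2 - 4*y + 6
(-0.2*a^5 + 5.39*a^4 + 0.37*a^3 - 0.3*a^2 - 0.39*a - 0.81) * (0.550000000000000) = -0.11*a^5 + 2.9645*a^4 + 0.2035*a^3 - 0.165*a^2 - 0.2145*a - 0.4455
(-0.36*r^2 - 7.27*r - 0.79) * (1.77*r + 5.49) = -0.6372*r^3 - 14.8443*r^2 - 41.3106*r - 4.3371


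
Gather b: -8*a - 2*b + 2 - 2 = -8*a - 2*b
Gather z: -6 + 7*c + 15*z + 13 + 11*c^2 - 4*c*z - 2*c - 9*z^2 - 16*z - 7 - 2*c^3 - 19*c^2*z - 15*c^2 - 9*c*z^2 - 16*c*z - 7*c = -2*c^3 - 4*c^2 - 2*c + z^2*(-9*c - 9) + z*(-19*c^2 - 20*c - 1)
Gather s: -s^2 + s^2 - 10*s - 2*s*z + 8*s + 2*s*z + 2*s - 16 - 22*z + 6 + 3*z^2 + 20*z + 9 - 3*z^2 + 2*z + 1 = 0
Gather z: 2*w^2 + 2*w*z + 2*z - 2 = 2*w^2 + z*(2*w + 2) - 2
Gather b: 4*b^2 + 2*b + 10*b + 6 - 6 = 4*b^2 + 12*b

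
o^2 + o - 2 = (o - 1)*(o + 2)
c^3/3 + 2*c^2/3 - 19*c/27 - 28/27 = (c/3 + 1/3)*(c - 4/3)*(c + 7/3)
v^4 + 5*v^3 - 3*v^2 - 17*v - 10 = (v - 2)*(v + 1)^2*(v + 5)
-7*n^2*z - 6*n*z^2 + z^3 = z*(-7*n + z)*(n + z)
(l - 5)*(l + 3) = l^2 - 2*l - 15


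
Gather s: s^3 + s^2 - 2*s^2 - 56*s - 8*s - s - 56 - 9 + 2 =s^3 - s^2 - 65*s - 63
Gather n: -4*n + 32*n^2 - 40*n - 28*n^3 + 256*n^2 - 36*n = -28*n^3 + 288*n^2 - 80*n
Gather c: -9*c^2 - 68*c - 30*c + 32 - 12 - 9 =-9*c^2 - 98*c + 11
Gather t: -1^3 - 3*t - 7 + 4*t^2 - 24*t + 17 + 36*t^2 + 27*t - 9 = 40*t^2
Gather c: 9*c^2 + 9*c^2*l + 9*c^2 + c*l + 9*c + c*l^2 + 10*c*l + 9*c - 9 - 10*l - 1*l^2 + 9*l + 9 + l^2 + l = c^2*(9*l + 18) + c*(l^2 + 11*l + 18)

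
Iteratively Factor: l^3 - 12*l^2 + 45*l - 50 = (l - 5)*(l^2 - 7*l + 10) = (l - 5)^2*(l - 2)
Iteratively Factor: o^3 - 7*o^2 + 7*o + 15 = (o - 3)*(o^2 - 4*o - 5) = (o - 3)*(o + 1)*(o - 5)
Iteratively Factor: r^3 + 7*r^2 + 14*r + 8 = (r + 1)*(r^2 + 6*r + 8) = (r + 1)*(r + 2)*(r + 4)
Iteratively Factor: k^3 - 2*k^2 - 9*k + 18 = (k + 3)*(k^2 - 5*k + 6) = (k - 3)*(k + 3)*(k - 2)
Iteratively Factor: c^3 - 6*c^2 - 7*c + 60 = (c - 5)*(c^2 - c - 12) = (c - 5)*(c - 4)*(c + 3)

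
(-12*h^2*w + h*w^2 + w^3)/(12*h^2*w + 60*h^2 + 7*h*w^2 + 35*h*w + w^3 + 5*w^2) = w*(-3*h + w)/(3*h*w + 15*h + w^2 + 5*w)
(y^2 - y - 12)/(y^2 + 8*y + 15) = (y - 4)/(y + 5)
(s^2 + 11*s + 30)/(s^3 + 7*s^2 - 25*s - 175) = (s + 6)/(s^2 + 2*s - 35)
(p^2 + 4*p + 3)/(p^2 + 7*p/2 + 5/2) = 2*(p + 3)/(2*p + 5)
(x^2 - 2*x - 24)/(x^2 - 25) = (x^2 - 2*x - 24)/(x^2 - 25)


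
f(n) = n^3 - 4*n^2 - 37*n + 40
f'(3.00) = -34.00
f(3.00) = -80.00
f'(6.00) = 23.00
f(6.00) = -110.00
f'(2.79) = -35.97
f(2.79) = -72.65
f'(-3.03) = 14.78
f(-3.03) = 87.57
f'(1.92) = -41.30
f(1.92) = -38.71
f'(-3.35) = 23.47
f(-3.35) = 81.46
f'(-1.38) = -20.25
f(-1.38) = 80.81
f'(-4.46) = 58.35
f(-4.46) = 36.74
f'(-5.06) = 80.29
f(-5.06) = -4.75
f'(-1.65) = -15.63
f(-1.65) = 85.67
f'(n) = 3*n^2 - 8*n - 37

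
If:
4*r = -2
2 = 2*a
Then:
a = 1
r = -1/2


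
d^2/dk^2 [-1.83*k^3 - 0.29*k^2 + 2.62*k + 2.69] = -10.98*k - 0.58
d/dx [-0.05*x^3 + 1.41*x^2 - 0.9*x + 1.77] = -0.15*x^2 + 2.82*x - 0.9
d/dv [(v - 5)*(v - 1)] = 2*v - 6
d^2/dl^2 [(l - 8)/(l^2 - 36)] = 2*(4*l^2*(l - 8) + (8 - 3*l)*(l^2 - 36))/(l^2 - 36)^3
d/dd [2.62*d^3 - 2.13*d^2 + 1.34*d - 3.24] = 7.86*d^2 - 4.26*d + 1.34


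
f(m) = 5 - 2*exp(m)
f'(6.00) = -806.86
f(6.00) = -801.86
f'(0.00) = -2.00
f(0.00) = 3.00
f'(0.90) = -4.92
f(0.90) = 0.08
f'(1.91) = -13.51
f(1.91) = -8.51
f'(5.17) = -351.83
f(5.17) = -346.83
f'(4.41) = -164.54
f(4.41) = -159.54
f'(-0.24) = -1.57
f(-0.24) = 3.43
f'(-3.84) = -0.04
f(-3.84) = 4.96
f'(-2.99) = -0.10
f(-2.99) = 4.90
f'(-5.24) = -0.01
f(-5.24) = 4.99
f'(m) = -2*exp(m)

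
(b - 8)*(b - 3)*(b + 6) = b^3 - 5*b^2 - 42*b + 144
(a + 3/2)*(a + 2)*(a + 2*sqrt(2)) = a^3 + 2*sqrt(2)*a^2 + 7*a^2/2 + 3*a + 7*sqrt(2)*a + 6*sqrt(2)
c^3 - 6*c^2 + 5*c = c*(c - 5)*(c - 1)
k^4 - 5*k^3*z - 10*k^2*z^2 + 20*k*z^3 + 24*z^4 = (k - 6*z)*(k - 2*z)*(k + z)*(k + 2*z)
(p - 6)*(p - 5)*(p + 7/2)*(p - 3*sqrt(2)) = p^4 - 15*p^3/2 - 3*sqrt(2)*p^3 - 17*p^2/2 + 45*sqrt(2)*p^2/2 + 51*sqrt(2)*p/2 + 105*p - 315*sqrt(2)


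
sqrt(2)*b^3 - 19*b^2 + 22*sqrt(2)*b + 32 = (b - 8*sqrt(2))*(b - 2*sqrt(2))*(sqrt(2)*b + 1)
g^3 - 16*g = g*(g - 4)*(g + 4)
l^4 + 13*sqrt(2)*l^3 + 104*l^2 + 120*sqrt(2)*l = l*(l + 2*sqrt(2))*(l + 5*sqrt(2))*(l + 6*sqrt(2))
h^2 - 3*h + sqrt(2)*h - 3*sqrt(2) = (h - 3)*(h + sqrt(2))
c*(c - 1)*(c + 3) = c^3 + 2*c^2 - 3*c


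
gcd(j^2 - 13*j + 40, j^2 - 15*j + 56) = j - 8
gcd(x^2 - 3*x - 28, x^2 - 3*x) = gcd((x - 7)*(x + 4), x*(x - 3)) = 1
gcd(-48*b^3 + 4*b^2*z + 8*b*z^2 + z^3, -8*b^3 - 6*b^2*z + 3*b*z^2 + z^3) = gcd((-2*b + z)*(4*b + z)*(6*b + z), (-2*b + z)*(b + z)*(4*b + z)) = -8*b^2 + 2*b*z + z^2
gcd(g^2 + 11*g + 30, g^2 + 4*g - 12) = g + 6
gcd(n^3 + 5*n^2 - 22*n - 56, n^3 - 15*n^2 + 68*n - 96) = n - 4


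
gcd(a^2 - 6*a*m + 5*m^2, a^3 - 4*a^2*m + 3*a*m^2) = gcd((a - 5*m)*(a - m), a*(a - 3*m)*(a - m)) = a - m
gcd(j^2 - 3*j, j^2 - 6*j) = j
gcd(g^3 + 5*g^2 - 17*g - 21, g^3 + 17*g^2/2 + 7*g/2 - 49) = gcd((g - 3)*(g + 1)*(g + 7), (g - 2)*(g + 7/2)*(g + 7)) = g + 7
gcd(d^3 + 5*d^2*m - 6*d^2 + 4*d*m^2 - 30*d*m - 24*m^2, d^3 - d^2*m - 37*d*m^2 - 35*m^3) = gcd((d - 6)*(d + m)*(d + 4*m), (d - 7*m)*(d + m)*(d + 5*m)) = d + m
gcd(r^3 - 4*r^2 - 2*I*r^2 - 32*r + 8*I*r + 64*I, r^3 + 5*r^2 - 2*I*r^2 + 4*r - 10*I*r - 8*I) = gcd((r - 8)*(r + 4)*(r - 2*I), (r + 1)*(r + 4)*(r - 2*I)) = r^2 + r*(4 - 2*I) - 8*I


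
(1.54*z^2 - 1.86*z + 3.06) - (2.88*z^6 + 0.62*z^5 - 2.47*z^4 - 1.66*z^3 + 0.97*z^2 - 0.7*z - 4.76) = -2.88*z^6 - 0.62*z^5 + 2.47*z^4 + 1.66*z^3 + 0.57*z^2 - 1.16*z + 7.82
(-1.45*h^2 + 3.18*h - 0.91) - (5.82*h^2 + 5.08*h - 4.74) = -7.27*h^2 - 1.9*h + 3.83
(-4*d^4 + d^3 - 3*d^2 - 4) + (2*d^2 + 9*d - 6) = -4*d^4 + d^3 - d^2 + 9*d - 10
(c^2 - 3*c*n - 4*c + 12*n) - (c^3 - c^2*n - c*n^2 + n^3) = -c^3 + c^2*n + c^2 + c*n^2 - 3*c*n - 4*c - n^3 + 12*n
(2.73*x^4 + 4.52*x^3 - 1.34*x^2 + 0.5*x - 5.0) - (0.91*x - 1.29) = 2.73*x^4 + 4.52*x^3 - 1.34*x^2 - 0.41*x - 3.71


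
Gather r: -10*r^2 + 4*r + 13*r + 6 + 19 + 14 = -10*r^2 + 17*r + 39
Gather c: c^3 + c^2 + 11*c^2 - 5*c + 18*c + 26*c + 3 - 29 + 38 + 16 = c^3 + 12*c^2 + 39*c + 28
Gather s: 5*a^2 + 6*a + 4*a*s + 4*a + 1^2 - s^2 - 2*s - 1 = 5*a^2 + 10*a - s^2 + s*(4*a - 2)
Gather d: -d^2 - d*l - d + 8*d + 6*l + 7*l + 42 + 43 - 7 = -d^2 + d*(7 - l) + 13*l + 78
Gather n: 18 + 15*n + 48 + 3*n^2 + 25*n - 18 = 3*n^2 + 40*n + 48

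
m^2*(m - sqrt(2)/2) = m^3 - sqrt(2)*m^2/2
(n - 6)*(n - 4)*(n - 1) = n^3 - 11*n^2 + 34*n - 24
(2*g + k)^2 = 4*g^2 + 4*g*k + k^2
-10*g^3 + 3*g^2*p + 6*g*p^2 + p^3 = (-g + p)*(2*g + p)*(5*g + p)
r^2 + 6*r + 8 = (r + 2)*(r + 4)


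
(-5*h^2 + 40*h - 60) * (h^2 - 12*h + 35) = -5*h^4 + 100*h^3 - 715*h^2 + 2120*h - 2100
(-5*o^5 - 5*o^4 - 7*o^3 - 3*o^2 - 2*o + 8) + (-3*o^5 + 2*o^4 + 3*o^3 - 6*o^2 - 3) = -8*o^5 - 3*o^4 - 4*o^3 - 9*o^2 - 2*o + 5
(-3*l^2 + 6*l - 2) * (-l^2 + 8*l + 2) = 3*l^4 - 30*l^3 + 44*l^2 - 4*l - 4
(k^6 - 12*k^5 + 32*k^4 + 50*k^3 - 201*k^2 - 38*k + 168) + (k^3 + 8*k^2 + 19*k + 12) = k^6 - 12*k^5 + 32*k^4 + 51*k^3 - 193*k^2 - 19*k + 180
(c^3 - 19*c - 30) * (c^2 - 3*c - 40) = c^5 - 3*c^4 - 59*c^3 + 27*c^2 + 850*c + 1200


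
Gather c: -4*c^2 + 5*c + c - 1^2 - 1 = -4*c^2 + 6*c - 2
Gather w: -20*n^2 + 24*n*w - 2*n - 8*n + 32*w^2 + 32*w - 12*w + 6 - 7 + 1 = -20*n^2 - 10*n + 32*w^2 + w*(24*n + 20)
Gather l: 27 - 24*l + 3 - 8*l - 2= 28 - 32*l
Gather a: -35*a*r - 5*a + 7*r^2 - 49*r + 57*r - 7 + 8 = a*(-35*r - 5) + 7*r^2 + 8*r + 1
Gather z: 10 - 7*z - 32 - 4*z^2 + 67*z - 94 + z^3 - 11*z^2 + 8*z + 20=z^3 - 15*z^2 + 68*z - 96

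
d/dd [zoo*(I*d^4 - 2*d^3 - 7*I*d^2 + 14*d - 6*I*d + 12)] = nan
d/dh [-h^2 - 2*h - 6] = -2*h - 2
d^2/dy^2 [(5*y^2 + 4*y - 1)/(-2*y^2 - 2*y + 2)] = (y^3 - 12*y^2 - 9*y - 7)/(y^6 + 3*y^5 - 5*y^3 + 3*y - 1)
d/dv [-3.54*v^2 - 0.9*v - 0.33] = -7.08*v - 0.9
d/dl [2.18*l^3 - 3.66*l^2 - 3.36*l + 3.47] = 6.54*l^2 - 7.32*l - 3.36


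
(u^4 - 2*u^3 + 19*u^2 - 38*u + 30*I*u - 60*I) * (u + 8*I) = u^5 - 2*u^4 + 8*I*u^4 + 19*u^3 - 16*I*u^3 - 38*u^2 + 182*I*u^2 - 240*u - 364*I*u + 480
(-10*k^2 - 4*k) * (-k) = 10*k^3 + 4*k^2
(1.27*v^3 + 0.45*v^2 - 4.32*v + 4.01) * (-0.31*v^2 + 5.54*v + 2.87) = -0.3937*v^5 + 6.8963*v^4 + 7.4771*v^3 - 23.8844*v^2 + 9.817*v + 11.5087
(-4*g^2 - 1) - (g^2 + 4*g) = -5*g^2 - 4*g - 1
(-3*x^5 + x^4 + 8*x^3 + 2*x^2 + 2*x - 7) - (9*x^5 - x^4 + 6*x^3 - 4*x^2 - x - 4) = -12*x^5 + 2*x^4 + 2*x^3 + 6*x^2 + 3*x - 3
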